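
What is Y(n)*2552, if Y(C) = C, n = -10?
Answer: -25520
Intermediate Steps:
Y(n)*2552 = -10*2552 = -25520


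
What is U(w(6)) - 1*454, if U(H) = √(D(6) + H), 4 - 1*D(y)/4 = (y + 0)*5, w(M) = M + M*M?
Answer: -454 + I*√62 ≈ -454.0 + 7.874*I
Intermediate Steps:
w(M) = M + M²
D(y) = 16 - 20*y (D(y) = 16 - 4*(y + 0)*5 = 16 - 4*y*5 = 16 - 20*y)
U(H) = √(-104 + H) (U(H) = √((16 - 20*6) + H) = √((16 - 120) + H) = √(-104 + H))
U(w(6)) - 1*454 = √(-104 + 6*(1 + 6)) - 1*454 = √(-104 + 6*7) - 454 = √(-104 + 42) - 454 = √(-62) - 454 = I*√62 - 454 = -454 + I*√62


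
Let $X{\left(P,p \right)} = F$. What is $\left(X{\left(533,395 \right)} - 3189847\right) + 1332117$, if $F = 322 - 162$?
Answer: $-1857570$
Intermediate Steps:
$F = 160$ ($F = 322 - 162 = 160$)
$X{\left(P,p \right)} = 160$
$\left(X{\left(533,395 \right)} - 3189847\right) + 1332117 = \left(160 - 3189847\right) + 1332117 = -3189687 + 1332117 = -1857570$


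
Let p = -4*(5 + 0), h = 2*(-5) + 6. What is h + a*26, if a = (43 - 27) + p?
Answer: -108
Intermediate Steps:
h = -4 (h = -10 + 6 = -4)
p = -20 (p = -4*5 = -20)
a = -4 (a = (43 - 27) - 20 = 16 - 20 = -4)
h + a*26 = -4 - 4*26 = -4 - 104 = -108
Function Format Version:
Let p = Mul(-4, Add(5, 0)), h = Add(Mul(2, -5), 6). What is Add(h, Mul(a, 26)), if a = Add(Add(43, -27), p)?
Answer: -108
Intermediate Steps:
h = -4 (h = Add(-10, 6) = -4)
p = -20 (p = Mul(-4, 5) = -20)
a = -4 (a = Add(Add(43, -27), -20) = Add(16, -20) = -4)
Add(h, Mul(a, 26)) = Add(-4, Mul(-4, 26)) = Add(-4, -104) = -108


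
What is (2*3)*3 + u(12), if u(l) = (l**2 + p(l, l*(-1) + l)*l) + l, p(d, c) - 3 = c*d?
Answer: 210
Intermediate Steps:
p(d, c) = 3 + c*d
u(l) = l**2 + 4*l (u(l) = (l**2 + (3 + (l*(-1) + l)*l)*l) + l = (l**2 + (3 + (-l + l)*l)*l) + l = (l**2 + (3 + 0*l)*l) + l = (l**2 + (3 + 0)*l) + l = (l**2 + 3*l) + l = l**2 + 4*l)
(2*3)*3 + u(12) = (2*3)*3 + 12*(4 + 12) = 6*3 + 12*16 = 18 + 192 = 210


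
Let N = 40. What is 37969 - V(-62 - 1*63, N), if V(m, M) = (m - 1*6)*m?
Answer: 21594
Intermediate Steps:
V(m, M) = m*(-6 + m) (V(m, M) = (m - 6)*m = (-6 + m)*m = m*(-6 + m))
37969 - V(-62 - 1*63, N) = 37969 - (-62 - 1*63)*(-6 + (-62 - 1*63)) = 37969 - (-62 - 63)*(-6 + (-62 - 63)) = 37969 - (-125)*(-6 - 125) = 37969 - (-125)*(-131) = 37969 - 1*16375 = 37969 - 16375 = 21594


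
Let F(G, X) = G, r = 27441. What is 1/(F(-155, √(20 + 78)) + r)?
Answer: 1/27286 ≈ 3.6649e-5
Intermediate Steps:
1/(F(-155, √(20 + 78)) + r) = 1/(-155 + 27441) = 1/27286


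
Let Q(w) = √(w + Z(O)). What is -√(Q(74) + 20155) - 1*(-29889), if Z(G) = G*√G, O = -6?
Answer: 29889 - √(20155 + √2*√(37 - 3*I*√6)) ≈ 29747.0 + 0.0029933*I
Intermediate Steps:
Z(G) = G^(3/2)
Q(w) = √(w - 6*I*√6) (Q(w) = √(w + (-6)^(3/2)) = √(w - 6*I*√6))
-√(Q(74) + 20155) - 1*(-29889) = -√(√(74 - 6*I*√6) + 20155) - 1*(-29889) = -√(20155 + √(74 - 6*I*√6)) + 29889 = 29889 - √(20155 + √(74 - 6*I*√6))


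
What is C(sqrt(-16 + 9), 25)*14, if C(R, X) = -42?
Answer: -588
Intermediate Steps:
C(sqrt(-16 + 9), 25)*14 = -42*14 = -588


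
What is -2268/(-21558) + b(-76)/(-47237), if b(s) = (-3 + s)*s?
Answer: -3716786/169722541 ≈ -0.021899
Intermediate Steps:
b(s) = s*(-3 + s)
-2268/(-21558) + b(-76)/(-47237) = -2268/(-21558) - 76*(-3 - 76)/(-47237) = -2268*(-1/21558) - 76*(-79)*(-1/47237) = 378/3593 + 6004*(-1/47237) = 378/3593 - 6004/47237 = -3716786/169722541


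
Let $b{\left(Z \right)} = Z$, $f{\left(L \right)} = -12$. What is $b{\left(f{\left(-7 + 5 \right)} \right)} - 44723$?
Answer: $-44735$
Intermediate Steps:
$b{\left(f{\left(-7 + 5 \right)} \right)} - 44723 = -12 - 44723 = -44735$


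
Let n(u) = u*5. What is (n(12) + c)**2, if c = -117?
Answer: 3249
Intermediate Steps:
n(u) = 5*u
(n(12) + c)**2 = (5*12 - 117)**2 = (60 - 117)**2 = (-57)**2 = 3249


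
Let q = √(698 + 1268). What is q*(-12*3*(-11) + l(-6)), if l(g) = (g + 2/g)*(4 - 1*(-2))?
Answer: 358*√1966 ≈ 15874.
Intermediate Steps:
l(g) = 6*g + 12/g (l(g) = (g + 2/g)*(4 + 2) = (g + 2/g)*6 = 6*g + 12/g)
q = √1966 ≈ 44.340
q*(-12*3*(-11) + l(-6)) = √1966*(-12*3*(-11) + (6*(-6) + 12/(-6))) = √1966*(-36*(-11) + (-36 + 12*(-⅙))) = √1966*(396 + (-36 - 2)) = √1966*(396 - 38) = √1966*358 = 358*√1966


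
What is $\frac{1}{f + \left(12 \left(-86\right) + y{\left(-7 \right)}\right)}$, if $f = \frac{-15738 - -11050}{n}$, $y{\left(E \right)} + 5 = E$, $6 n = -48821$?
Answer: $- \frac{48821}{50940996} \approx -0.00095838$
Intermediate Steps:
$n = - \frac{48821}{6}$ ($n = \frac{1}{6} \left(-48821\right) = - \frac{48821}{6} \approx -8136.8$)
$y{\left(E \right)} = -5 + E$
$f = \frac{28128}{48821}$ ($f = \frac{-15738 - -11050}{- \frac{48821}{6}} = \left(-15738 + 11050\right) \left(- \frac{6}{48821}\right) = \left(-4688\right) \left(- \frac{6}{48821}\right) = \frac{28128}{48821} \approx 0.57615$)
$\frac{1}{f + \left(12 \left(-86\right) + y{\left(-7 \right)}\right)} = \frac{1}{\frac{28128}{48821} + \left(12 \left(-86\right) - 12\right)} = \frac{1}{\frac{28128}{48821} - 1044} = \frac{1}{- \frac{50940996}{48821}} = - \frac{48821}{50940996}$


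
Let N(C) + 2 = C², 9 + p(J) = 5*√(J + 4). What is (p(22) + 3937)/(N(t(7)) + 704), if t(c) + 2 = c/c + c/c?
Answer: 1964/351 + 5*√26/702 ≈ 5.6318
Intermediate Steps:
t(c) = 0 (t(c) = -2 + (c/c + c/c) = -2 + (1 + 1) = -2 + 2 = 0)
p(J) = -9 + 5*√(4 + J) (p(J) = -9 + 5*√(J + 4) = -9 + 5*√(4 + J))
N(C) = -2 + C²
(p(22) + 3937)/(N(t(7)) + 704) = ((-9 + 5*√(4 + 22)) + 3937)/((-2 + 0²) + 704) = ((-9 + 5*√26) + 3937)/((-2 + 0) + 704) = (3928 + 5*√26)/(-2 + 704) = (3928 + 5*√26)/702 = (3928 + 5*√26)*(1/702) = 1964/351 + 5*√26/702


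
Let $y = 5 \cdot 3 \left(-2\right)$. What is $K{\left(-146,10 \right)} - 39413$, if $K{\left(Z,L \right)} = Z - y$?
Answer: $-39529$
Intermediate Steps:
$y = -30$ ($y = 15 \left(-2\right) = -30$)
$K{\left(Z,L \right)} = 30 + Z$ ($K{\left(Z,L \right)} = Z - -30 = Z + 30 = 30 + Z$)
$K{\left(-146,10 \right)} - 39413 = \left(30 - 146\right) - 39413 = -116 - 39413 = -39529$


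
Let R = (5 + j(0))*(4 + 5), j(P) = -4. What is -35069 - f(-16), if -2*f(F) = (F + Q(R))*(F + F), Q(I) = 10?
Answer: -34973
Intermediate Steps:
R = 9 (R = (5 - 4)*(4 + 5) = 1*9 = 9)
f(F) = -F*(10 + F) (f(F) = -(F + 10)*(F + F)/2 = -(10 + F)*2*F/2 = -F*(10 + F))
-35069 - f(-16) = -35069 - (-1)*(-16)*(10 - 16) = -35069 - (-1)*(-16)*(-6) = -35069 - 1*(-96) = -35069 + 96 = -34973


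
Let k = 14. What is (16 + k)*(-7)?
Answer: -210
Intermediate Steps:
(16 + k)*(-7) = (16 + 14)*(-7) = 30*(-7) = -210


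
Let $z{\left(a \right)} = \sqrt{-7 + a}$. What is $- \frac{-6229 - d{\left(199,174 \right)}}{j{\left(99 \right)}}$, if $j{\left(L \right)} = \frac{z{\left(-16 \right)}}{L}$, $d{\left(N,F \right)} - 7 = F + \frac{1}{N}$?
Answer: $- \frac{126283509 i \sqrt{23}}{4577} \approx - 1.3232 \cdot 10^{5} i$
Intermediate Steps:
$d{\left(N,F \right)} = 7 + F + \frac{1}{N}$ ($d{\left(N,F \right)} = 7 + \left(F + \frac{1}{N}\right) = 7 + F + \frac{1}{N}$)
$j{\left(L \right)} = \frac{i \sqrt{23}}{L}$ ($j{\left(L \right)} = \frac{\sqrt{-7 - 16}}{L} = \frac{\sqrt{-23}}{L} = \frac{i \sqrt{23}}{L}$)
$- \frac{-6229 - d{\left(199,174 \right)}}{j{\left(99 \right)}} = - \frac{-6229 - \left(7 + 174 + \frac{1}{199}\right)}{i \sqrt{23} \cdot \frac{1}{99}} = - \frac{-6229 - \frac{36020}{199}}{\frac{1}{99} i \sqrt{23}} = - \left(-6229 - \frac{36020}{199}\right) \left(- \frac{99 i \sqrt{23}}{23}\right) = - \frac{\left(-1275591\right) \left(- \frac{99 i \sqrt{23}}{23}\right)}{199} = - \frac{126283509 i \sqrt{23}}{4577}$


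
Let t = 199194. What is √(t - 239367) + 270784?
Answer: 270784 + I*√40173 ≈ 2.7078e+5 + 200.43*I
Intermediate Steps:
√(t - 239367) + 270784 = √(199194 - 239367) + 270784 = √(-40173) + 270784 = I*√40173 + 270784 = 270784 + I*√40173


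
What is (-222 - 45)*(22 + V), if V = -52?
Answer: 8010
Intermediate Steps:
(-222 - 45)*(22 + V) = (-222 - 45)*(22 - 52) = -267*(-30) = 8010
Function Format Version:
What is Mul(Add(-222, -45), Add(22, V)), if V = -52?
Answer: 8010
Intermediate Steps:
Mul(Add(-222, -45), Add(22, V)) = Mul(Add(-222, -45), Add(22, -52)) = Mul(-267, -30) = 8010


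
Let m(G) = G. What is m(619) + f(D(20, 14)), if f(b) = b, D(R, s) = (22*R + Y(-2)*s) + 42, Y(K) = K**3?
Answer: 989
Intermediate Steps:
D(R, s) = 42 - 8*s + 22*R (D(R, s) = (22*R + (-2)**3*s) + 42 = (22*R - 8*s) + 42 = (-8*s + 22*R) + 42 = 42 - 8*s + 22*R)
m(619) + f(D(20, 14)) = 619 + (42 - 8*14 + 22*20) = 619 + (42 - 112 + 440) = 619 + 370 = 989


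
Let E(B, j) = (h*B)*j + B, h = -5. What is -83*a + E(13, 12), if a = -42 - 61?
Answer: 7782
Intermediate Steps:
E(B, j) = B - 5*B*j (E(B, j) = (-5*B)*j + B = -5*B*j + B = B - 5*B*j)
a = -103
-83*a + E(13, 12) = -83*(-103) + 13*(1 - 5*12) = 8549 + 13*(1 - 60) = 8549 + 13*(-59) = 8549 - 767 = 7782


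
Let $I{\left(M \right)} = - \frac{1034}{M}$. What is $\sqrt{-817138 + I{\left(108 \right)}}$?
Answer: $\frac{i \sqrt{264755814}}{18} \approx 903.96 i$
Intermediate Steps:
$\sqrt{-817138 + I{\left(108 \right)}} = \sqrt{-817138 - \frac{1034}{108}} = \sqrt{-817138 - \frac{517}{54}} = \sqrt{- \frac{44125969}{54}} = \frac{i \sqrt{264755814}}{18}$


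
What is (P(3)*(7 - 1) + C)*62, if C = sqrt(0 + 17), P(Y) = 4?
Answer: 1488 + 62*sqrt(17) ≈ 1743.6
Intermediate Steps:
C = sqrt(17) ≈ 4.1231
(P(3)*(7 - 1) + C)*62 = (4*(7 - 1) + sqrt(17))*62 = (4*6 + sqrt(17))*62 = (24 + sqrt(17))*62 = 1488 + 62*sqrt(17)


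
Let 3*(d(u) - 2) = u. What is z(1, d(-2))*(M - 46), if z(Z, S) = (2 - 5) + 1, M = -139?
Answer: 370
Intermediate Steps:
d(u) = 2 + u/3
z(Z, S) = -2 (z(Z, S) = -3 + 1 = -2)
z(1, d(-2))*(M - 46) = -2*(-139 - 46) = -2*(-185) = 370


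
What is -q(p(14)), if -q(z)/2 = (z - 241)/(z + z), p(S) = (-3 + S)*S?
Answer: -87/154 ≈ -0.56493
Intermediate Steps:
p(S) = S*(-3 + S)
q(z) = -(-241 + z)/z (q(z) = -2*(z - 241)/(z + z) = -2*(-241 + z)/(2*z) = -2*(-241 + z)*1/(2*z) = -(-241 + z)/z)
-q(p(14)) = -(241 - 14*(-3 + 14))/(14*(-3 + 14)) = -(241 - 14*11)/(14*11) = -(241 - 1*154)/154 = -(241 - 154)/154 = -87/154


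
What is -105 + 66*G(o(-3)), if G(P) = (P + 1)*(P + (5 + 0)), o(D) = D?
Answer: -369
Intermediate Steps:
G(P) = (1 + P)*(5 + P) (G(P) = (1 + P)*(P + 5) = (1 + P)*(5 + P))
-105 + 66*G(o(-3)) = -105 + 66*(5 + (-3)² + 6*(-3)) = -105 + 66*(5 + 9 - 18) = -105 + 66*(-4) = -105 - 264 = -369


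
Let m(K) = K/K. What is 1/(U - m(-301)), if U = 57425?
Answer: 1/57424 ≈ 1.7414e-5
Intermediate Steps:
m(K) = 1
1/(U - m(-301)) = 1/(57425 - 1*1) = 1/(57425 - 1) = 1/57424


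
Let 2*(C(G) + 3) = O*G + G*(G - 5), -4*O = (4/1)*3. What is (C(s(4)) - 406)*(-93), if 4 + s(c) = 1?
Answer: 73005/2 ≈ 36503.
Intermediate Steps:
O = -3 (O = -4/1*3/4 = -4*1*3/4 = -3 ≈ -3.0000)
s(c) = -3 (s(c) = -4 + 1 = -3)
C(G) = -3 - 3*G/2 + G*(-5 + G)/2 (C(G) = -3 + (-3*G + G*(G - 5))/2 = -3 + (-3*G + G*(-5 + G))/2 = -3 + (-3*G/2 + G*(-5 + G)/2) = -3 - 3*G/2 + G*(-5 + G)/2)
(C(s(4)) - 406)*(-93) = ((-3 + (1/2)*(-3)**2 - 4*(-3)) - 406)*(-93) = ((-3 + (1/2)*9 + 12) - 406)*(-93) = ((-3 + 9/2 + 12) - 406)*(-93) = (27/2 - 406)*(-93) = -785/2*(-93) = 73005/2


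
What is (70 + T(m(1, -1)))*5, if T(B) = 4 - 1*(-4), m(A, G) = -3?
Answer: 390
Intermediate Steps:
T(B) = 8 (T(B) = 4 + 4 = 8)
(70 + T(m(1, -1)))*5 = (70 + 8)*5 = 78*5 = 390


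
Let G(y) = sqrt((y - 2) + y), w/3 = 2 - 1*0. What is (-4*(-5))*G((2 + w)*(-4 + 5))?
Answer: 20*sqrt(14) ≈ 74.833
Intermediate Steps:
w = 6 (w = 3*(2 - 1*0) = 3*(2 + 0) = 3*2 = 6)
G(y) = sqrt(-2 + 2*y) (G(y) = sqrt((-2 + y) + y) = sqrt(-2 + 2*y))
(-4*(-5))*G((2 + w)*(-4 + 5)) = (-4*(-5))*sqrt(-2 + 2*((2 + 6)*(-4 + 5))) = 20*sqrt(-2 + 2*(8*1)) = 20*sqrt(-2 + 2*8) = 20*sqrt(-2 + 16) = 20*sqrt(14)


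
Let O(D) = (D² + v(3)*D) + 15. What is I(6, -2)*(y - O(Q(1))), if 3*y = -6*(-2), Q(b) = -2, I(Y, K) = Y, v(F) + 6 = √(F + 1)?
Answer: -138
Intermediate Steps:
v(F) = -6 + √(1 + F) (v(F) = -6 + √(F + 1) = -6 + √(1 + F))
y = 4 (y = (-6*(-2))/3 = (⅓)*12 = 4)
O(D) = 15 + D² - 4*D (O(D) = (D² + (-6 + √(1 + 3))*D) + 15 = (D² + (-6 + √4)*D) + 15 = (D² + (-6 + 2)*D) + 15 = (D² - 4*D) + 15 = 15 + D² - 4*D)
I(6, -2)*(y - O(Q(1))) = 6*(4 - (15 + (-2)² - 4*(-2))) = 6*(4 - (15 + 4 + 8)) = 6*(4 - 1*27) = 6*(4 - 27) = 6*(-23) = -138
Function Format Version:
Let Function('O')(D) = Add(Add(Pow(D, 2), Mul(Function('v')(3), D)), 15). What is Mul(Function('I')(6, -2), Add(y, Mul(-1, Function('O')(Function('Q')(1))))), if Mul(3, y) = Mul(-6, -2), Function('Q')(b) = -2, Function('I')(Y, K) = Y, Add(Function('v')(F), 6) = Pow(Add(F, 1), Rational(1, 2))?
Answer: -138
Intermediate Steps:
Function('v')(F) = Add(-6, Pow(Add(1, F), Rational(1, 2))) (Function('v')(F) = Add(-6, Pow(Add(F, 1), Rational(1, 2))) = Add(-6, Pow(Add(1, F), Rational(1, 2))))
y = 4 (y = Mul(Rational(1, 3), Mul(-6, -2)) = Mul(Rational(1, 3), 12) = 4)
Function('O')(D) = Add(15, Pow(D, 2), Mul(-4, D)) (Function('O')(D) = Add(Add(Pow(D, 2), Mul(Add(-6, Pow(Add(1, 3), Rational(1, 2))), D)), 15) = Add(Add(Pow(D, 2), Mul(Add(-6, Pow(4, Rational(1, 2))), D)), 15) = Add(Add(Pow(D, 2), Mul(Add(-6, 2), D)), 15) = Add(Add(Pow(D, 2), Mul(-4, D)), 15) = Add(15, Pow(D, 2), Mul(-4, D)))
Mul(Function('I')(6, -2), Add(y, Mul(-1, Function('O')(Function('Q')(1))))) = Mul(6, Add(4, Mul(-1, Add(15, Pow(-2, 2), Mul(-4, -2))))) = Mul(6, Add(4, Mul(-1, Add(15, 4, 8)))) = Mul(6, Add(4, Mul(-1, 27))) = Mul(6, Add(4, -27)) = Mul(6, -23) = -138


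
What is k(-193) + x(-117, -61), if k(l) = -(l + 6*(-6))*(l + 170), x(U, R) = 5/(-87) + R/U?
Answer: -17869357/3393 ≈ -5266.5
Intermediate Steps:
x(U, R) = -5/87 + R/U (x(U, R) = 5*(-1/87) + R/U = -5/87 + R/U)
k(l) = -(-36 + l)*(170 + l) (k(l) = -(l - 36)*(170 + l) = -(-36 + l)*(170 + l))
k(-193) + x(-117, -61) = (6120 - 1*(-193)² - 134*(-193)) + (-5/87 - 61/(-117)) = (6120 - 1*37249 + 25862) + (-5/87 - 61*(-1/117)) = (6120 - 37249 + 25862) + (-5/87 + 61/117) = -5267 + 1574/3393 = -17869357/3393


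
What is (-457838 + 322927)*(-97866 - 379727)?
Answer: 64432549223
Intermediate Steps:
(-457838 + 322927)*(-97866 - 379727) = -134911*(-477593) = 64432549223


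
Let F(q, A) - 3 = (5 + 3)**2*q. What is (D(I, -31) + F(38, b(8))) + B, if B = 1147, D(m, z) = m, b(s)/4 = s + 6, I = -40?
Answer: 3542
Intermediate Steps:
b(s) = 24 + 4*s (b(s) = 4*(s + 6) = 4*(6 + s) = 24 + 4*s)
F(q, A) = 3 + 64*q (F(q, A) = 3 + (5 + 3)**2*q = 3 + 8**2*q = 3 + 64*q)
(D(I, -31) + F(38, b(8))) + B = (-40 + (3 + 64*38)) + 1147 = (-40 + (3 + 2432)) + 1147 = (-40 + 2435) + 1147 = 2395 + 1147 = 3542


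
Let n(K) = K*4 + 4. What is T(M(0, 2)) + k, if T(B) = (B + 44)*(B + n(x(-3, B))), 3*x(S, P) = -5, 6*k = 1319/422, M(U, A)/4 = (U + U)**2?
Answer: -295769/2532 ≈ -116.81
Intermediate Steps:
M(U, A) = 16*U**2 (M(U, A) = 4*(U + U)**2 = 4*(2*U)**2 = 4*(4*U**2) = 16*U**2)
k = 1319/2532 (k = (1319/422)/6 = (1319*(1/422))/6 = (1/6)*(1319/422) = 1319/2532 ≈ 0.52093)
x(S, P) = -5/3 (x(S, P) = (1/3)*(-5) = -5/3)
n(K) = 4 + 4*K (n(K) = 4*K + 4 = 4 + 4*K)
T(B) = (44 + B)*(-8/3 + B) (T(B) = (B + 44)*(B + (4 + 4*(-5/3))) = (44 + B)*(B + (4 - 20/3)) = (44 + B)*(B - 8/3) = (44 + B)*(-8/3 + B))
T(M(0, 2)) + k = (-352/3 + (16*0**2)**2 + 124*(16*0**2)/3) + 1319/2532 = (-352/3 + (16*0)**2 + 124*(16*0)/3) + 1319/2532 = (-352/3 + 0**2 + (124/3)*0) + 1319/2532 = (-352/3 + 0 + 0) + 1319/2532 = -352/3 + 1319/2532 = -295769/2532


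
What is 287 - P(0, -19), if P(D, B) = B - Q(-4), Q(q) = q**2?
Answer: 322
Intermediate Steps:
P(D, B) = -16 + B (P(D, B) = B - 1*(-4)**2 = B - 1*16 = B - 16 = -16 + B)
287 - P(0, -19) = 287 - (-16 - 19) = 287 - 1*(-35) = 287 + 35 = 322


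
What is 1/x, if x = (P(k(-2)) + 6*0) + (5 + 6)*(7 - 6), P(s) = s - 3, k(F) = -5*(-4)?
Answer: 1/28 ≈ 0.035714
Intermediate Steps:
k(F) = 20
P(s) = -3 + s
x = 28 (x = ((-3 + 20) + 6*0) + (5 + 6)*(7 - 6) = (17 + 0) + 11*1 = 17 + 11 = 28)
1/x = 1/28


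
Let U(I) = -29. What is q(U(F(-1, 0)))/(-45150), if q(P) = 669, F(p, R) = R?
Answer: -223/15050 ≈ -0.014817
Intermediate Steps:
q(U(F(-1, 0)))/(-45150) = 669/(-45150) = 669*(-1/45150) = -223/15050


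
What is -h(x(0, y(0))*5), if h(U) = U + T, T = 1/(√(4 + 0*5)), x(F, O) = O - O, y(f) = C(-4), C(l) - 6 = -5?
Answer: -½ ≈ -0.50000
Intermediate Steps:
C(l) = 1 (C(l) = 6 - 5 = 1)
y(f) = 1
x(F, O) = 0
T = ½ (T = 1/(√(4 + 0)) = 1/(√4) = 1/2 = ½ ≈ 0.50000)
h(U) = ½ + U (h(U) = U + ½ = ½ + U)
-h(x(0, y(0))*5) = -(½ + 0*5) = -(½ + 0) = -1*½ = -½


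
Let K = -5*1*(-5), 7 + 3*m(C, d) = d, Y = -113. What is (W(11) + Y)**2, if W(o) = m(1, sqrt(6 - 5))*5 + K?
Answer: 9604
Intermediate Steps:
m(C, d) = -7/3 + d/3
K = 25 (K = -5*(-5) = 25)
W(o) = 15 (W(o) = (-7/3 + sqrt(6 - 5)/3)*5 + 25 = (-7/3 + sqrt(1)/3)*5 + 25 = (-7/3 + (1/3)*1)*5 + 25 = (-7/3 + 1/3)*5 + 25 = -2*5 + 25 = -10 + 25 = 15)
(W(11) + Y)**2 = (15 - 113)**2 = (-98)**2 = 9604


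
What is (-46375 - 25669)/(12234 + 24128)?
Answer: -36022/18181 ≈ -1.9813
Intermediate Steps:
(-46375 - 25669)/(12234 + 24128) = -72044/36362 = -72044*1/36362 = -36022/18181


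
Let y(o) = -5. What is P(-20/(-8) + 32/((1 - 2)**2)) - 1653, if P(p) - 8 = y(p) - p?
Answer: -3369/2 ≈ -1684.5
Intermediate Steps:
P(p) = 3 - p (P(p) = 8 + (-5 - p) = 3 - p)
P(-20/(-8) + 32/((1 - 2)**2)) - 1653 = (3 - (-20/(-8) + 32/((1 - 2)**2))) - 1653 = (3 - (-20*(-1/8) + 32/((-1)**2))) - 1653 = (3 - (5/2 + 32/1)) - 1653 = (3 - (5/2 + 32*1)) - 1653 = (3 - (5/2 + 32)) - 1653 = (3 - 1*69/2) - 1653 = (3 - 69/2) - 1653 = -63/2 - 1653 = -3369/2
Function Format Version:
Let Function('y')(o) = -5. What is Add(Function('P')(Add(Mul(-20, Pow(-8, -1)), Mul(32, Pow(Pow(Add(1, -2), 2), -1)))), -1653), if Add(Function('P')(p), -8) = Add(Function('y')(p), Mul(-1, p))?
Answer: Rational(-3369, 2) ≈ -1684.5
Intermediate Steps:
Function('P')(p) = Add(3, Mul(-1, p)) (Function('P')(p) = Add(8, Add(-5, Mul(-1, p))) = Add(3, Mul(-1, p)))
Add(Function('P')(Add(Mul(-20, Pow(-8, -1)), Mul(32, Pow(Pow(Add(1, -2), 2), -1)))), -1653) = Add(Add(3, Mul(-1, Add(Mul(-20, Pow(-8, -1)), Mul(32, Pow(Pow(Add(1, -2), 2), -1))))), -1653) = Add(Add(3, Mul(-1, Add(Mul(-20, Rational(-1, 8)), Mul(32, Pow(Pow(-1, 2), -1))))), -1653) = Add(Add(3, Mul(-1, Add(Rational(5, 2), Mul(32, Pow(1, -1))))), -1653) = Add(Add(3, Mul(-1, Add(Rational(5, 2), Mul(32, 1)))), -1653) = Add(Add(3, Mul(-1, Add(Rational(5, 2), 32))), -1653) = Add(Add(3, Mul(-1, Rational(69, 2))), -1653) = Add(Add(3, Rational(-69, 2)), -1653) = Add(Rational(-63, 2), -1653) = Rational(-3369, 2)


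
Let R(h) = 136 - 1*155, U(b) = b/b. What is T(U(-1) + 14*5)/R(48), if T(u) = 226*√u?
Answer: -226*√71/19 ≈ -100.23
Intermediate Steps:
U(b) = 1
R(h) = -19 (R(h) = 136 - 155 = -19)
T(U(-1) + 14*5)/R(48) = (226*√(1 + 14*5))/(-19) = (226*√(1 + 70))*(-1/19) = (226*√71)*(-1/19) = -226*√71/19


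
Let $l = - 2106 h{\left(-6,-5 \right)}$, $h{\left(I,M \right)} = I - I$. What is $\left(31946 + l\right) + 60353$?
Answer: $92299$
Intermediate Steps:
$h{\left(I,M \right)} = 0$
$l = 0$ ($l = \left(-2106\right) 0 = 0$)
$\left(31946 + l\right) + 60353 = \left(31946 + 0\right) + 60353 = 31946 + 60353 = 92299$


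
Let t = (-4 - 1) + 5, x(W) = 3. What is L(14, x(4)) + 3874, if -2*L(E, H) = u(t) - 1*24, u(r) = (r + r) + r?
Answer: 3886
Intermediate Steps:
t = 0 (t = -5 + 5 = 0)
u(r) = 3*r (u(r) = 2*r + r = 3*r)
L(E, H) = 12 (L(E, H) = -(3*0 - 1*24)/2 = -(0 - 24)/2 = -½*(-24) = 12)
L(14, x(4)) + 3874 = 12 + 3874 = 3886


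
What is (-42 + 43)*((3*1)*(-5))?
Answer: -15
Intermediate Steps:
(-42 + 43)*((3*1)*(-5)) = 1*(3*(-5)) = 1*(-15) = -15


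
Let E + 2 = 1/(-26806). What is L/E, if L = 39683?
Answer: -151963214/7659 ≈ -19841.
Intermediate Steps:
E = -53613/26806 (E = -2 + 1/(-26806) = -2 - 1/26806 = -53613/26806 ≈ -2.0000)
L/E = 39683/(-53613/26806) = 39683*(-26806/53613) = -151963214/7659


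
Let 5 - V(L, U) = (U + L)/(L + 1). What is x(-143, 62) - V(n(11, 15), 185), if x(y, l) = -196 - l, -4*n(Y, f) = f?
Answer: -3618/11 ≈ -328.91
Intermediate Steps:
n(Y, f) = -f/4
V(L, U) = 5 - (L + U)/(1 + L) (V(L, U) = 5 - (U + L)/(L + 1) = 5 - (L + U)/(1 + L))
x(-143, 62) - V(n(11, 15), 185) = (-196 - 1*62) - (5 - 1*185 + 4*(-¼*15))/(1 - ¼*15) = (-196 - 62) - (5 - 185 + 4*(-15/4))/(1 - 15/4) = -258 - (5 - 185 - 15)/(-11/4) = -258 - (-4)*(-195)/11 = -258 - 1*780/11 = -258 - 780/11 = -3618/11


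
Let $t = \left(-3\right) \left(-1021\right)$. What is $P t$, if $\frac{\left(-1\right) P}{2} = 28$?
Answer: $-171528$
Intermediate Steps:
$P = -56$ ($P = \left(-2\right) 28 = -56$)
$t = 3063$
$P t = \left(-56\right) 3063 = -171528$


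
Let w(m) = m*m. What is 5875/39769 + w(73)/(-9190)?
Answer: -157937751/365477110 ≈ -0.43214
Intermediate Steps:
w(m) = m**2
5875/39769 + w(73)/(-9190) = 5875/39769 + 73**2/(-9190) = 5875*(1/39769) + 5329*(-1/9190) = 5875/39769 - 5329/9190 = -157937751/365477110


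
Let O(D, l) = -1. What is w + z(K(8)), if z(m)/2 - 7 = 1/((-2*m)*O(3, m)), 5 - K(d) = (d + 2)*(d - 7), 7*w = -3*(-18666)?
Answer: 280473/35 ≈ 8013.5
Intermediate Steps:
w = 55998/7 (w = (-3*(-18666))/7 = (1/7)*55998 = 55998/7 ≈ 7999.7)
K(d) = 5 - (-7 + d)*(2 + d) (K(d) = 5 - (d + 2)*(d - 7) = 5 - (2 + d)*(-7 + d) = 5 - (-7 + d)*(2 + d))
z(m) = 14 + 1/m (z(m) = 14 + 2/((-2*m*(-1))) = 14 + 2/((2*m)) = 14 + 2*(1/(2*m)) = 14 + 1/m)
w + z(K(8)) = 55998/7 + (14 + 1/(19 - 1*8**2 + 5*8)) = 55998/7 + (14 + 1/(19 - 1*64 + 40)) = 55998/7 + (14 + 1/(19 - 64 + 40)) = 55998/7 + (14 + 1/(-5)) = 55998/7 + (14 - 1/5) = 55998/7 + 69/5 = 280473/35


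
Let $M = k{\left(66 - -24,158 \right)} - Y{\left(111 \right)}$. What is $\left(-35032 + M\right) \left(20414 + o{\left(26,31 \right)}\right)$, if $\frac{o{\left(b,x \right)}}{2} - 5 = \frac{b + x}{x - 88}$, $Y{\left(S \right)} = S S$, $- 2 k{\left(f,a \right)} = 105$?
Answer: $-968115121$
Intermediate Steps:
$k{\left(f,a \right)} = - \frac{105}{2}$ ($k{\left(f,a \right)} = \left(- \frac{1}{2}\right) 105 = - \frac{105}{2}$)
$Y{\left(S \right)} = S^{2}$
$o{\left(b,x \right)} = 10 + \frac{2 \left(b + x\right)}{-88 + x}$ ($o{\left(b,x \right)} = 10 + 2 \frac{b + x}{x - 88} = 10 + 2 \frac{b + x}{-88 + x} = 10 + \frac{2 \left(b + x\right)}{-88 + x}$)
$M = - \frac{24747}{2}$ ($M = - \frac{105}{2} - 111^{2} = - \frac{105}{2} - 12321 = - \frac{24747}{2} \approx -12374.0$)
$\left(-35032 + M\right) \left(20414 + o{\left(26,31 \right)}\right) = \left(-35032 - \frac{24747}{2}\right) \left(20414 + \frac{2 \left(-440 + 26 + 6 \cdot 31\right)}{-88 + 31}\right) = - \frac{94811 \left(20414 + \frac{2 \left(-440 + 26 + 186\right)}{-57}\right)}{2} = - \frac{94811 \left(20414 + 2 \left(- \frac{1}{57}\right) \left(-228\right)\right)}{2} = - \frac{94811 \left(20414 + 8\right)}{2} = \left(- \frac{94811}{2}\right) 20422 = -968115121$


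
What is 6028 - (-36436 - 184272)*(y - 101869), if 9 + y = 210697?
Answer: 24017229880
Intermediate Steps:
y = 210688 (y = -9 + 210697 = 210688)
6028 - (-36436 - 184272)*(y - 101869) = 6028 - (-36436 - 184272)*(210688 - 101869) = 6028 - (-220708)*108819 = 6028 - 1*(-24017223852) = 6028 + 24017223852 = 24017229880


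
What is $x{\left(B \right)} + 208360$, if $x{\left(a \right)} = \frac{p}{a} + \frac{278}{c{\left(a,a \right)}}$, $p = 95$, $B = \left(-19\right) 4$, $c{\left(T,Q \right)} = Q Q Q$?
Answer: $\frac{45732245181}{219488} \approx 2.0836 \cdot 10^{5}$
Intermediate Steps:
$c{\left(T,Q \right)} = Q^{3}$ ($c{\left(T,Q \right)} = Q^{2} Q = Q^{3}$)
$B = -76$
$x{\left(a \right)} = \frac{95}{a} + \frac{278}{a^{3}}$
$x{\left(B \right)} + 208360 = \left(\frac{95}{-76} + \frac{278}{-438976}\right) + 208360 = \left(95 \left(- \frac{1}{76}\right) + 278 \left(- \frac{1}{438976}\right)\right) + 208360 = \left(- \frac{5}{4} - \frac{139}{219488}\right) + 208360 = - \frac{274499}{219488} + 208360 = \frac{45732245181}{219488}$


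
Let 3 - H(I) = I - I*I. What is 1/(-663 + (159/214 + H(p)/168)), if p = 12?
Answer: -5992/3963429 ≈ -0.0015118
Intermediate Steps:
H(I) = 3 + I² - I (H(I) = 3 - (I - I*I) = 3 - (I - I²) = 3 + (I² - I) = 3 + I² - I)
1/(-663 + (159/214 + H(p)/168)) = 1/(-663 + (159/214 + (3 + 12² - 1*12)/168)) = 1/(-663 + (159*(1/214) + (3 + 144 - 12)*(1/168))) = 1/(-663 + (159/214 + 135*(1/168))) = 1/(-663 + (159/214 + 45/56)) = 1/(-663 + 9267/5992) = 1/(-3963429/5992) = -5992/3963429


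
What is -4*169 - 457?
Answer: -1133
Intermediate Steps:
-4*169 - 457 = -676 - 457 = -1133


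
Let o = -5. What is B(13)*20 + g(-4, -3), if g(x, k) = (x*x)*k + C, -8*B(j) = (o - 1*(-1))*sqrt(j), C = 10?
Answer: -38 + 10*sqrt(13) ≈ -1.9445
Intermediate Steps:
B(j) = sqrt(j)/2 (B(j) = -(-5 - 1*(-1))*sqrt(j)/8 = -(-5 + 1)*sqrt(j)/8 = -(-1)*sqrt(j)/2 = sqrt(j)/2)
g(x, k) = 10 + k*x**2 (g(x, k) = (x*x)*k + 10 = x**2*k + 10 = k*x**2 + 10 = 10 + k*x**2)
B(13)*20 + g(-4, -3) = (sqrt(13)/2)*20 + (10 - 3*(-4)**2) = 10*sqrt(13) + (10 - 3*16) = 10*sqrt(13) + (10 - 48) = 10*sqrt(13) - 38 = -38 + 10*sqrt(13)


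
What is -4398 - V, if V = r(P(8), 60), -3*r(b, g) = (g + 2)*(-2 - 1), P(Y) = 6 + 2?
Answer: -4460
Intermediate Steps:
P(Y) = 8
r(b, g) = 2 + g (r(b, g) = -(g + 2)*(-2 - 1)/3 = -(2 + g)*(-3)/3 = -(-6 - 3*g)/3 = 2 + g)
V = 62 (V = 2 + 60 = 62)
-4398 - V = -4398 - 1*62 = -4398 - 62 = -4460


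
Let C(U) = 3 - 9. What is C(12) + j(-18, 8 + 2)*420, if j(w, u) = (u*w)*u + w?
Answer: -763566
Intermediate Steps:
C(U) = -6
j(w, u) = w + w*u² (j(w, u) = w*u² + w = w + w*u²)
C(12) + j(-18, 8 + 2)*420 = -6 - 18*(1 + (8 + 2)²)*420 = -6 - 18*(1 + 10²)*420 = -6 - 18*(1 + 100)*420 = -6 - 18*101*420 = -6 - 1818*420 = -6 - 763560 = -763566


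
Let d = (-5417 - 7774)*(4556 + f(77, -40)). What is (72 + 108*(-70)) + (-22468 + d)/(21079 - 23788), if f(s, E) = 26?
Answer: 40178638/2709 ≈ 14832.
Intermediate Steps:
d = -60441162 (d = (-5417 - 7774)*(4556 + 26) = -13191*4582 = -60441162)
(72 + 108*(-70)) + (-22468 + d)/(21079 - 23788) = (72 + 108*(-70)) + (-22468 - 60441162)/(21079 - 23788) = (72 - 7560) - 60463630/(-2709) = -7488 - 60463630*(-1/2709) = -7488 + 60463630/2709 = 40178638/2709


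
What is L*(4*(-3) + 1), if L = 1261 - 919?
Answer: -3762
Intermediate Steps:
L = 342
L*(4*(-3) + 1) = 342*(4*(-3) + 1) = 342*(-12 + 1) = 342*(-11) = -3762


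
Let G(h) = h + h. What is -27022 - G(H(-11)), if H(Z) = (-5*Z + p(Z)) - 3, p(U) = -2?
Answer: -27122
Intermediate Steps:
H(Z) = -5 - 5*Z (H(Z) = (-5*Z - 2) - 3 = (-2 - 5*Z) - 3 = -5 - 5*Z)
G(h) = 2*h
-27022 - G(H(-11)) = -27022 - 2*(-5 - 5*(-11)) = -27022 - 2*(-5 + 55) = -27022 - 2*50 = -27022 - 1*100 = -27022 - 100 = -27122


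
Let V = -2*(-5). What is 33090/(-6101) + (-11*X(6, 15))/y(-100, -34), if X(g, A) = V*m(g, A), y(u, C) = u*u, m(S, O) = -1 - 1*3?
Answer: -8205389/1525250 ≈ -5.3797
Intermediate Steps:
m(S, O) = -4 (m(S, O) = -1 - 3 = -4)
y(u, C) = u²
V = 10
X(g, A) = -40 (X(g, A) = 10*(-4) = -40)
33090/(-6101) + (-11*X(6, 15))/y(-100, -34) = 33090/(-6101) + (-11*(-40))/((-100)²) = 33090*(-1/6101) + 440/10000 = -33090/6101 + 440*(1/10000) = -33090/6101 + 11/250 = -8205389/1525250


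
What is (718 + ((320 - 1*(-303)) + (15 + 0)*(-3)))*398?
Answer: 515808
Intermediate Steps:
(718 + ((320 - 1*(-303)) + (15 + 0)*(-3)))*398 = (718 + ((320 + 303) + 15*(-3)))*398 = (718 + (623 - 45))*398 = (718 + 578)*398 = 1296*398 = 515808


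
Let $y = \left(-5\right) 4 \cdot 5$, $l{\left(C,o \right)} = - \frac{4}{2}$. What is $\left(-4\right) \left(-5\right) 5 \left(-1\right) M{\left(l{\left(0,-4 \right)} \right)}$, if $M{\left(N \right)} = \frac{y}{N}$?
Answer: $-5000$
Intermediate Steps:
$l{\left(C,o \right)} = -2$ ($l{\left(C,o \right)} = \left(-4\right) \frac{1}{2} = -2$)
$y = -100$ ($y = \left(-20\right) 5 = -100$)
$M{\left(N \right)} = - \frac{100}{N}$
$\left(-4\right) \left(-5\right) 5 \left(-1\right) M{\left(l{\left(0,-4 \right)} \right)} = \left(-4\right) \left(-5\right) 5 \left(-1\right) \left(- \frac{100}{-2}\right) = 20 \left(- 5 \left(\left(-100\right) \left(- \frac{1}{2}\right)\right)\right) = 20 \left(\left(-5\right) 50\right) = 20 \left(-250\right) = -5000$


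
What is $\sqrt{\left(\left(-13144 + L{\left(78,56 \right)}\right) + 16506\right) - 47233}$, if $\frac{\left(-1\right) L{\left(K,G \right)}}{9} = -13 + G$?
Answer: $i \sqrt{44258} \approx 210.38 i$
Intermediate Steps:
$L{\left(K,G \right)} = 117 - 9 G$ ($L{\left(K,G \right)} = - 9 \left(-13 + G\right) = 117 - 9 G$)
$\sqrt{\left(\left(-13144 + L{\left(78,56 \right)}\right) + 16506\right) - 47233} = \sqrt{\left(\left(-13144 + \left(117 - 504\right)\right) + 16506\right) - 47233} = \sqrt{\left(\left(-13144 - 387\right) + 16506\right) - 47233} = \sqrt{\left(-13531 + 16506\right) - 47233} = \sqrt{2975 - 47233} = \sqrt{-44258} = i \sqrt{44258}$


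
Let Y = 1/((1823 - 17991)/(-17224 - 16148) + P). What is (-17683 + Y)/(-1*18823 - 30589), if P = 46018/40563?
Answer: 1076432352439/3008003923760 ≈ 0.35786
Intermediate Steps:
P = 46018/40563 (P = 46018*(1/40563) = 46018/40563 ≈ 1.1345)
Y = 37601901/60875980 (Y = 1/((1823 - 17991)/(-17224 - 16148) + 46018/40563) = 1/(-16168/(-33372) + 46018/40563) = 1/(-16168*(-1/33372) + 46018/40563) = 1/(4042/8343 + 46018/40563) = 1/(60875980/37601901) = 37601901/60875980 ≈ 0.61768)
(-17683 + Y)/(-1*18823 - 30589) = (-17683 + 37601901/60875980)/(-1*18823 - 30589) = -1076432352439/(60875980*(-18823 - 30589)) = -1076432352439/60875980/(-49412) = -1076432352439/60875980*(-1/49412) = 1076432352439/3008003923760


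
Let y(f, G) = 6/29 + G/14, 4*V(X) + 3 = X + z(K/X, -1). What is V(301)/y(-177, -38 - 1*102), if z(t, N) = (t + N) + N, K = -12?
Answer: -645859/85484 ≈ -7.5553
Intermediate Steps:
z(t, N) = t + 2*N (z(t, N) = (N + t) + N = t + 2*N)
V(X) = -5/4 - 3/X + X/4 (V(X) = -¾ + (X + (-12/X + 2*(-1)))/4 = -¾ + (X + (-12/X - 2))/4 = -¾ + (X + (-2 - 12/X))/4 = -¾ + (-2 + X - 12/X)/4 = -¾ + (-½ - 3/X + X/4) = -5/4 - 3/X + X/4)
y(f, G) = 6/29 + G/14 (y(f, G) = 6*(1/29) + G*(1/14) = 6/29 + G/14)
V(301)/y(-177, -38 - 1*102) = ((¼)*(-12 + 301*(-5 + 301))/301)/(6/29 + (-38 - 1*102)/14) = ((¼)*(1/301)*(-12 + 301*296))/(6/29 + (-38 - 102)/14) = ((¼)*(1/301)*(-12 + 89096))/(6/29 + (1/14)*(-140)) = ((¼)*(1/301)*89084)/(6/29 - 10) = 22271/(301*(-284/29)) = (22271/301)*(-29/284) = -645859/85484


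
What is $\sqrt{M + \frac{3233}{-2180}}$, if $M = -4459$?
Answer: $\frac{i \sqrt{5299499885}}{1090} \approx 66.787 i$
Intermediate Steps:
$\sqrt{M + \frac{3233}{-2180}} = \sqrt{-4459 + \frac{3233}{-2180}} = \sqrt{-4459 + 3233 \left(- \frac{1}{2180}\right)} = \sqrt{-4459 - \frac{3233}{2180}} = \sqrt{- \frac{9723853}{2180}} = \frac{i \sqrt{5299499885}}{1090}$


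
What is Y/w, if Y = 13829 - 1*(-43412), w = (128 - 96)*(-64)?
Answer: -57241/2048 ≈ -27.950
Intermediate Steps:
w = -2048 (w = 32*(-64) = -2048)
Y = 57241 (Y = 13829 + 43412 = 57241)
Y/w = 57241/(-2048) = 57241*(-1/2048) = -57241/2048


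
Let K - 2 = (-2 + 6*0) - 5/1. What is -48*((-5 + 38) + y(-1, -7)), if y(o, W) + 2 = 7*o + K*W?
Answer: -2832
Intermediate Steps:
K = -5 (K = 2 + ((-2 + 6*0) - 5/1) = 2 + ((-2 + 0) - 5*1) = 2 + (-2 - 5) = 2 - 7 = -5)
y(o, W) = -2 - 5*W + 7*o (y(o, W) = -2 + (7*o - 5*W) = -2 + (-5*W + 7*o) = -2 - 5*W + 7*o)
-48*((-5 + 38) + y(-1, -7)) = -48*((-5 + 38) + (-2 - 5*(-7) + 7*(-1))) = -48*(33 + (-2 + 35 - 7)) = -48*(33 + 26) = -48*59 = -2832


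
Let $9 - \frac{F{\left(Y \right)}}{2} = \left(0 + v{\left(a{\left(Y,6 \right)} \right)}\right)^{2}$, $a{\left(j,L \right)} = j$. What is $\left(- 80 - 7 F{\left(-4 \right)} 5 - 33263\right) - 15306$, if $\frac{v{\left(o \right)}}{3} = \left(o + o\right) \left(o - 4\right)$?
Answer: $-206436569$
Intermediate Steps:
$v{\left(o \right)} = 6 o \left(-4 + o\right)$ ($v{\left(o \right)} = 3 \left(o + o\right) \left(o - 4\right) = 3 \cdot 2 o \left(-4 + o\right) = 6 o \left(-4 + o\right)$)
$F{\left(Y \right)} = 18 - 72 Y^{2} \left(-4 + Y\right)^{2}$ ($F{\left(Y \right)} = 18 - 2 \left(0 + 6 Y \left(-4 + Y\right)\right)^{2} = 18 - 2 \left(6 Y \left(-4 + Y\right)\right)^{2} = 18 - 2 \cdot 36 Y^{2} \left(-4 + Y\right)^{2} = 18 - 72 Y^{2} \left(-4 + Y\right)^{2}$)
$\left(- 80 - 7 F{\left(-4 \right)} 5 - 33263\right) - 15306 = \left(- 80 - 7 \left(18 - 72 \left(-4\right)^{2} \left(-4 - 4\right)^{2}\right) 5 - 33263\right) - 15306 = \left(- 80 - 7 \left(18 - 1152 \left(-8\right)^{2}\right) 5 - 33263\right) - 15306 = \left(- 80 - 7 \left(18 - 1152 \cdot 64\right) 5 - 33263\right) - 15306 = \left(- 80 - 7 \left(18 - 73728\right) 5 - 33263\right) - 15306 = \left(- 80 \left(-7\right) \left(-73710\right) 5 - 33263\right) - 15306 = \left(- 80 \cdot 515970 \cdot 5 - 33263\right) - 15306 = \left(\left(-80\right) 2579850 - 33263\right) - 15306 = \left(-206388000 - 33263\right) - 15306 = -206421263 - 15306 = -206436569$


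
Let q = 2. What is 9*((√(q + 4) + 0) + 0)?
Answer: 9*√6 ≈ 22.045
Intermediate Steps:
9*((√(q + 4) + 0) + 0) = 9*((√(2 + 4) + 0) + 0) = 9*((√6 + 0) + 0) = 9*(√6 + 0) = 9*√6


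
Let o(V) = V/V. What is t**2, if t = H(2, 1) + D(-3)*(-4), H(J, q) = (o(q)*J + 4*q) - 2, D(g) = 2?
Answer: 16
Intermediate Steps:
o(V) = 1
H(J, q) = -2 + J + 4*q (H(J, q) = (1*J + 4*q) - 2 = (J + 4*q) - 2 = -2 + J + 4*q)
t = -4 (t = (-2 + 2 + 4*1) + 2*(-4) = (-2 + 2 + 4) - 8 = 4 - 8 = -4)
t**2 = (-4)**2 = 16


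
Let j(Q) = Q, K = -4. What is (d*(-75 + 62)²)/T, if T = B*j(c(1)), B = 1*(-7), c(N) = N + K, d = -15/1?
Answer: -845/7 ≈ -120.71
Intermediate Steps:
d = -15 (d = -15*1 = -15)
c(N) = -4 + N (c(N) = N - 4 = -4 + N)
B = -7
T = 21 (T = -7*(-4 + 1) = -7*(-3) = 21)
(d*(-75 + 62)²)/T = -15*(-75 + 62)²/21 = -15*(-13)²*(1/21) = -15*169*(1/21) = -2535*1/21 = -845/7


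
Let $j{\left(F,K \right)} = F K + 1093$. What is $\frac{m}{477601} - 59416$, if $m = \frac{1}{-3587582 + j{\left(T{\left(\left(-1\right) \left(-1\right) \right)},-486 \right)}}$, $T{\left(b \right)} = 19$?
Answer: $- \frac{102036338625474569}{1717320900523} \approx -59416.0$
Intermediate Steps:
$j{\left(F,K \right)} = 1093 + F K$
$m = - \frac{1}{3595723}$ ($m = \frac{1}{-3587582 + \left(1093 + 19 \left(-486\right)\right)} = \frac{1}{-3587582 + \left(1093 - 9234\right)} = \frac{1}{-3587582 - 8141} = \frac{1}{-3595723} = - \frac{1}{3595723} \approx -2.7811 \cdot 10^{-7}$)
$\frac{m}{477601} - 59416 = - \frac{1}{3595723 \cdot 477601} - 59416 = \left(- \frac{1}{3595723}\right) \frac{1}{477601} - 59416 = - \frac{1}{1717320900523} - 59416 = - \frac{102036338625474569}{1717320900523}$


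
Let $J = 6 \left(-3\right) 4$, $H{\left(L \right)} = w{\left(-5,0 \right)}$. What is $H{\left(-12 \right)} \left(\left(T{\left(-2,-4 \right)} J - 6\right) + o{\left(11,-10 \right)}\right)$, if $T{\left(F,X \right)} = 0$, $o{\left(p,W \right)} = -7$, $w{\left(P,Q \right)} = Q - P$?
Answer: $-65$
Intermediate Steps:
$H{\left(L \right)} = 5$ ($H{\left(L \right)} = 0 - -5 = 0 + 5 = 5$)
$J = -72$ ($J = \left(-18\right) 4 = -72$)
$H{\left(-12 \right)} \left(\left(T{\left(-2,-4 \right)} J - 6\right) + o{\left(11,-10 \right)}\right) = 5 \left(\left(0 \left(-72\right) - 6\right) - 7\right) = 5 \left(\left(0 - 6\right) - 7\right) = 5 \left(-6 - 7\right) = 5 \left(-13\right) = -65$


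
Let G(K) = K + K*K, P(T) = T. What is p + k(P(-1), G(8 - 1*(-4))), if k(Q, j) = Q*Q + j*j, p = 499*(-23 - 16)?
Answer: 4876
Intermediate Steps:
p = -19461 (p = 499*(-39) = -19461)
G(K) = K + K²
k(Q, j) = Q² + j²
p + k(P(-1), G(8 - 1*(-4))) = -19461 + ((-1)² + ((8 - 1*(-4))*(1 + (8 - 1*(-4))))²) = -19461 + (1 + ((8 + 4)*(1 + (8 + 4)))²) = -19461 + (1 + (12*(1 + 12))²) = -19461 + (1 + (12*13)²) = -19461 + (1 + 156²) = -19461 + (1 + 24336) = -19461 + 24337 = 4876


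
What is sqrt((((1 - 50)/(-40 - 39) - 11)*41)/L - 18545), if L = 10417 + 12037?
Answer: I*sqrt(14588441875982235)/886933 ≈ 136.18*I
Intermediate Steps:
L = 22454
sqrt((((1 - 50)/(-40 - 39) - 11)*41)/L - 18545) = sqrt((((1 - 50)/(-40 - 39) - 11)*41)/22454 - 18545) = sqrt(((-49/(-79) - 11)*41)*(1/22454) - 18545) = sqrt(((-49*(-1/79) - 11)*41)*(1/22454) - 18545) = sqrt(((49/79 - 11)*41)*(1/22454) - 18545) = sqrt(-820/79*41*(1/22454) - 18545) = sqrt(-33620/79*1/22454 - 18545) = sqrt(-16810/886933 - 18545) = sqrt(-16448189295/886933) = I*sqrt(14588441875982235)/886933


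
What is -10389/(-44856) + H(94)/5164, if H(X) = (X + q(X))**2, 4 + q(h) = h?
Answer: 131024461/19303032 ≈ 6.7878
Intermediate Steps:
q(h) = -4 + h
H(X) = (-4 + 2*X)**2 (H(X) = (X + (-4 + X))**2 = (-4 + 2*X)**2)
-10389/(-44856) + H(94)/5164 = -10389/(-44856) + (4*(-2 + 94)**2)/5164 = -10389*(-1/44856) + (4*92**2)*(1/5164) = 3463/14952 + (4*8464)*(1/5164) = 3463/14952 + 33856*(1/5164) = 3463/14952 + 8464/1291 = 131024461/19303032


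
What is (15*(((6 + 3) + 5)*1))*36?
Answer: 7560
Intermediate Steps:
(15*(((6 + 3) + 5)*1))*36 = (15*((9 + 5)*1))*36 = (15*(14*1))*36 = (15*14)*36 = 210*36 = 7560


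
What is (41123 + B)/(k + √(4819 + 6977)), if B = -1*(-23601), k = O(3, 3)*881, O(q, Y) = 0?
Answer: 32362*√2949/2949 ≈ 595.93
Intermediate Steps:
k = 0 (k = 0*881 = 0)
B = 23601
(41123 + B)/(k + √(4819 + 6977)) = (41123 + 23601)/(0 + √(4819 + 6977)) = 64724/(0 + √11796) = 64724/(0 + 2*√2949) = 64724/((2*√2949)) = 64724*(√2949/5898) = 32362*√2949/2949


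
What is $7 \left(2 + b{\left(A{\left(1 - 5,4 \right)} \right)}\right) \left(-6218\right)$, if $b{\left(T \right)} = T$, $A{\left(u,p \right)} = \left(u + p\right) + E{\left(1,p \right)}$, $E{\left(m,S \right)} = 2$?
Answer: $-174104$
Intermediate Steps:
$A{\left(u,p \right)} = 2 + p + u$ ($A{\left(u,p \right)} = \left(u + p\right) + 2 = \left(p + u\right) + 2 = 2 + p + u$)
$7 \left(2 + b{\left(A{\left(1 - 5,4 \right)} \right)}\right) \left(-6218\right) = 7 \left(2 + \left(2 + 4 + \left(1 - 5\right)\right)\right) \left(-6218\right) = 7 \left(2 + \left(2 + 4 - 4\right)\right) \left(-6218\right) = 7 \left(2 + 2\right) \left(-6218\right) = 7 \cdot 4 \left(-6218\right) = 28 \left(-6218\right) = -174104$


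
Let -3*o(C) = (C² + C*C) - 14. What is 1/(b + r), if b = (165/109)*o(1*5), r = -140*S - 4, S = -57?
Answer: 109/867404 ≈ 0.00012566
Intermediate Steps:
r = 7976 (r = -140*(-57) - 4 = 7980 - 4 = 7976)
o(C) = 14/3 - 2*C²/3 (o(C) = -((C² + C*C) - 14)/3 = -((C² + C²) - 14)/3 = -(2*C² - 14)/3 = -(-14 + 2*C²)/3 = 14/3 - 2*C²/3)
b = -1980/109 (b = (165/109)*(14/3 - 2*(1*5)²/3) = (165*(1/109))*(14/3 - ⅔*5²) = 165*(14/3 - ⅔*25)/109 = 165*(14/3 - 50/3)/109 = (165/109)*(-12) = -1980/109 ≈ -18.165)
1/(b + r) = 1/(-1980/109 + 7976) = 1/(867404/109) = 109/867404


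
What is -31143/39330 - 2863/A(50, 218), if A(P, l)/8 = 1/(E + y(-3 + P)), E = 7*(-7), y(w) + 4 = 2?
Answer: 957073691/52440 ≈ 18251.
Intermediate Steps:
y(w) = -2 (y(w) = -4 + 2 = -2)
E = -49
A(P, l) = -8/51 (A(P, l) = 8/(-49 - 2) = 8/(-51) = 8*(-1/51) = -8/51)
-31143/39330 - 2863/A(50, 218) = -31143/39330 - 2863/(-8/51) = -31143*1/39330 - 2863*(-51/8) = -10381/13110 + 146013/8 = 957073691/52440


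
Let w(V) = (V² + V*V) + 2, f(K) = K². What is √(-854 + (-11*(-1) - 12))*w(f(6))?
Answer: 7782*I*√95 ≈ 75850.0*I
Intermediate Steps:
w(V) = 2 + 2*V² (w(V) = (V² + V²) + 2 = 2*V² + 2 = 2 + 2*V²)
√(-854 + (-11*(-1) - 12))*w(f(6)) = √(-854 + (-11*(-1) - 12))*(2 + 2*(6²)²) = √(-854 + (11 - 12))*(2 + 2*36²) = √(-854 - 1)*(2 + 2*1296) = √(-855)*(2 + 2592) = (3*I*√95)*2594 = 7782*I*√95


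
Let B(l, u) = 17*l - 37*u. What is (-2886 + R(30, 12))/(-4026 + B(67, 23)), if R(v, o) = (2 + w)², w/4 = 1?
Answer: 475/623 ≈ 0.76244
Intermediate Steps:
w = 4 (w = 4*1 = 4)
B(l, u) = -37*u + 17*l
R(v, o) = 36 (R(v, o) = (2 + 4)² = 6² = 36)
(-2886 + R(30, 12))/(-4026 + B(67, 23)) = (-2886 + 36)/(-4026 + (-37*23 + 17*67)) = -2850/(-4026 + (-851 + 1139)) = -2850/(-4026 + 288) = -2850/(-3738) = -2850*(-1/3738) = 475/623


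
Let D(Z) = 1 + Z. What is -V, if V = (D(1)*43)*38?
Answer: -3268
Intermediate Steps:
V = 3268 (V = ((1 + 1)*43)*38 = (2*43)*38 = 86*38 = 3268)
-V = -1*3268 = -3268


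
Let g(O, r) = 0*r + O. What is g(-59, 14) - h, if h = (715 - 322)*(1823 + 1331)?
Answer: -1239581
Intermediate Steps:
g(O, r) = O (g(O, r) = 0 + O = O)
h = 1239522 (h = 393*3154 = 1239522)
g(-59, 14) - h = -59 - 1*1239522 = -59 - 1239522 = -1239581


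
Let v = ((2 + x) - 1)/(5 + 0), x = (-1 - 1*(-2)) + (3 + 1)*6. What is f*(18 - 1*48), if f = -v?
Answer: 156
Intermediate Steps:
x = 25 (x = (-1 + 2) + 4*6 = 1 + 24 = 25)
v = 26/5 (v = ((2 + 25) - 1)/(5 + 0) = (27 - 1)/5 = 26*(⅕) = 26/5 ≈ 5.2000)
f = -26/5 (f = -1*26/5 = -26/5 ≈ -5.2000)
f*(18 - 1*48) = -26*(18 - 1*48)/5 = -26*(18 - 48)/5 = -26/5*(-30) = 156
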